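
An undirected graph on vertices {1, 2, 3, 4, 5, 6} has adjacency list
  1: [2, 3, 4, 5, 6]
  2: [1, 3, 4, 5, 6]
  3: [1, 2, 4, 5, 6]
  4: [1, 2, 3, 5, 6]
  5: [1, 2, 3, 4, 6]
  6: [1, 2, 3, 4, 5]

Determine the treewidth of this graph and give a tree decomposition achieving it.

A single bag containing all 6 vertices is trivially a valid decomposition of width 5. On the other hand G contains the 6-clique {1, 2, 3, 4, 5, 6}. A clique must lie in a single bag of any decomposition, so no decomposition can have width below 5. The upper and lower bounds meet at 5, so that is the treewidth.

Treewidth 5.
Bags: B1 = {1, 2, 3, 4, 5, 6}
Tree: (single bag)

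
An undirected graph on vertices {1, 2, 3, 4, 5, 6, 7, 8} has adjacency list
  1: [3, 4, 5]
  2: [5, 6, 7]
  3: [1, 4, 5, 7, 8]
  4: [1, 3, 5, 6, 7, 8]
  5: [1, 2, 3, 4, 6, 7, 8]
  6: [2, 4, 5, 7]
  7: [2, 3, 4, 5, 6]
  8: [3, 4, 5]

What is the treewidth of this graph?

A width-3 tree decomposition is:
Bags: B1 = {4, 5, 6, 7}  B2 = {3, 4, 5, 7}  B3 = {3, 4, 5, 8}  B4 = {1, 3, 4, 5}  B5 = {2, 5, 6, 7}
Tree: B1–B2, B2–B3, B3–B4, B1–B5
Every bag has size at most 4, so the width is 4 − 1 = 3 and tw(G) ≤ 3. Conversely, {2, 5, 6, 7} is a clique of size 4, and the vertices of any clique must share a bag in every tree decomposition; so some bag has ≥ 4 vertices and tw(G) ≥ 3. The upper and lower bounds meet at 3, so that is the treewidth.

3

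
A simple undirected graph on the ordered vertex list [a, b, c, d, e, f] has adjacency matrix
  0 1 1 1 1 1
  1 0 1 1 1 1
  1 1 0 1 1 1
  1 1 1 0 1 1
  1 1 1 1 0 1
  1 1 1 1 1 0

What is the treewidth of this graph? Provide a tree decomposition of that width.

Treewidth 5.
One such decomposition:
Bags: B1 = {a, b, c, d, e, f}
Tree: (single bag)

With just one bag of size 6, the width is 6 − 1 = 5, so tw(G) ≤ 5. For the lower bound, the 6 vertices {a, b, c, d, e, f} are pairwise adjacent, and any tree decomposition puts a clique entirely inside one bag — forcing width ≥ 5. Therefore the treewidth is 5.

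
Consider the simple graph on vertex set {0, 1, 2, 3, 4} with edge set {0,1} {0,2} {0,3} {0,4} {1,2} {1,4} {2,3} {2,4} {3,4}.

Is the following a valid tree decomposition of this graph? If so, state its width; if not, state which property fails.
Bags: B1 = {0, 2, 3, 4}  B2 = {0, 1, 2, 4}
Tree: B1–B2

Vertex coverage: the bags together contain {0, 1, 2, 3, 4}, the full vertex set. Edge coverage: each edge of G has both endpoints in at least one bag. Running intersection: for every vertex, the bags containing it form a connected subtree. All three properties hold, so this is a valid tree decomposition of width max|bag| − 1 = 3, and hence tw(G) ≤ 3.

Yes; width 3.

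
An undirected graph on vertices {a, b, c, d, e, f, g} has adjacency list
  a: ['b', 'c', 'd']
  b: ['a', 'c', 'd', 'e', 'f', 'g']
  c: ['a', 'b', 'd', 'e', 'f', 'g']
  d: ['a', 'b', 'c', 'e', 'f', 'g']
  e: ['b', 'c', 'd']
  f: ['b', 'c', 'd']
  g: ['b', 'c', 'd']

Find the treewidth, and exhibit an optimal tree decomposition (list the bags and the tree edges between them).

Treewidth 3.
One such decomposition:
Bags: B1 = {a, b, c, d}  B2 = {b, c, d, f}  B3 = {b, c, d, e}  B4 = {b, c, d, g}
Tree: B1–B2, B2–B3, B3–B4

The largest bag has 4 vertices, giving width 3; this decomposition certifies tw(G) ≤ 3. Conversely, {b, c, d, g} is a clique of size 4, and the vertices of any clique must share a bag in every tree decomposition; so some bag has ≥ 4 vertices and tw(G) ≥ 3. Combining the bounds, tw(G) = 3.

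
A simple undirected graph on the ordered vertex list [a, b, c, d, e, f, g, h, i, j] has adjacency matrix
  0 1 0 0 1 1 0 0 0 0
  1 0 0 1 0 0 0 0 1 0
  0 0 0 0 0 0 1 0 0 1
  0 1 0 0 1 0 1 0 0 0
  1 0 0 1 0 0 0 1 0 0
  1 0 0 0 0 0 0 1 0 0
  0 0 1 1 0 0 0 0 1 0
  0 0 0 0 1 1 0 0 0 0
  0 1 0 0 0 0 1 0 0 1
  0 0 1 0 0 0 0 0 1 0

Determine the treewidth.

2

A width-2 tree decomposition is:
Bags: B1 = {e, f, h}  B2 = {a, e, f}  B3 = {a, d, e}  B4 = {a, b, d}  B5 = {b, d, g}  B6 = {b, g, i}  B7 = {c, g, i}  B8 = {c, i, j}
Tree: B1–B2, B2–B3, B3–B4, B4–B5, B5–B6, B6–B7, B7–B8
Every bag has size at most 3, so the width is 3 − 1 = 2 and tw(G) ≤ 2. The edges h–f–a–e–h form a cycle, so G is not a tree and its treewidth is at least 2. Combining the bounds, tw(G) = 2.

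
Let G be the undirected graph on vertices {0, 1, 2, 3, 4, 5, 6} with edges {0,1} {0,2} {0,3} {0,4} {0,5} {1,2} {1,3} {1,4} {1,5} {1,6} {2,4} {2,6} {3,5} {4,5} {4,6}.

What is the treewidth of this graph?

A width-3 tree decomposition is:
Bags: B1 = {0, 1, 4, 5}  B2 = {0, 1, 3, 5}  B3 = {0, 1, 2, 4}  B4 = {1, 2, 4, 6}
Tree: B1–B2, B1–B3, B3–B4
Every bag has size at most 4, so the width is 4 − 1 = 3 and tw(G) ≤ 3. On the other hand G contains the 4-clique {0, 1, 3, 5}. A clique must lie in a single bag of any decomposition, so no decomposition can have width below 3. Combining the bounds, tw(G) = 3.

3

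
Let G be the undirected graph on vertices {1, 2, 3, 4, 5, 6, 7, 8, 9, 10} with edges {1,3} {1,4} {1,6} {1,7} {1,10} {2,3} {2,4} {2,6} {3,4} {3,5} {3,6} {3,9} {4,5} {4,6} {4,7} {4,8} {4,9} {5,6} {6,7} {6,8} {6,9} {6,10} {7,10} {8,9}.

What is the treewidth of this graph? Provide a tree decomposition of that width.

The largest bag has 4 vertices, giving width 3; this decomposition certifies tw(G) ≤ 3. Conversely, {1, 6, 7, 10} is a clique of size 4, and the vertices of any clique must share a bag in every tree decomposition; so some bag has ≥ 4 vertices and tw(G) ≥ 3. Hence tw(G) = 3 exactly.

Treewidth 3.
One such decomposition:
Bags: B1 = {3, 4, 5, 6}  B2 = {1, 3, 4, 6}  B3 = {1, 4, 6, 7}  B4 = {2, 3, 4, 6}  B5 = {3, 4, 6, 9}  B6 = {4, 6, 8, 9}  B7 = {1, 6, 7, 10}
Tree: B1–B2, B2–B3, B1–B4, B1–B5, B5–B6, B3–B7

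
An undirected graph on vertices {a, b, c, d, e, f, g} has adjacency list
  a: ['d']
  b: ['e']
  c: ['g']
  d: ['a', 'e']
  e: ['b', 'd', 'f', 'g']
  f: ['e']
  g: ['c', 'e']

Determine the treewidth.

1

A width-1 tree decomposition is:
Bags: B1 = {e, f}  B2 = {b, e}  B3 = {e, g}  B4 = {d, e}  B5 = {c, g}  B6 = {a, d}
Tree: B1–B2, B2–B3, B1–B4, B3–B5, B4–B6
Each bag holds 2 vertices, so the decomposition has width 1, which upper-bounds the treewidth. G has an edge, so its treewidth is at least 1. Combining the bounds, tw(G) = 1.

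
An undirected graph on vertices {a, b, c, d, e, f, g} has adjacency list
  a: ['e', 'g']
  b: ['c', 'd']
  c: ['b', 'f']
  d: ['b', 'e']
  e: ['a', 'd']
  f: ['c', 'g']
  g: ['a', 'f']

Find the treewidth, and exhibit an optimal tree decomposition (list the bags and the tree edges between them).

Each bag holds 3 vertices, so the decomposition has width 2, which upper-bounds the treewidth. The edges c–f–g–a–e–d–b–c form a cycle, so G is not a tree and its treewidth is at least 2. Therefore the treewidth is 2.

Treewidth 2.
One such decomposition:
Bags: B1 = {c, f, g}  B2 = {a, c, g}  B3 = {a, c, e}  B4 = {c, d, e}  B5 = {b, c, d}
Tree: B1–B2, B2–B3, B3–B4, B4–B5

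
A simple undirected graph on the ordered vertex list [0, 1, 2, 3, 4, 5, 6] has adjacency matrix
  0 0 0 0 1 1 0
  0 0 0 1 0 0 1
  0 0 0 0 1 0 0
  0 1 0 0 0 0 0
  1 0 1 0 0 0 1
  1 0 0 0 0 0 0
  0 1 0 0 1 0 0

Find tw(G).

1

A width-1 tree decomposition is:
Bags: B1 = {0, 4}  B2 = {0, 5}  B3 = {2, 4}  B4 = {4, 6}  B5 = {1, 6}  B6 = {1, 3}
Tree: B1–B2, B1–B3, B1–B4, B4–B5, B5–B6
Every bag has size at most 2, so the width is 2 − 1 = 1 and tw(G) ≤ 1. G has an edge, so its treewidth is at least 1. The upper and lower bounds meet at 1, so that is the treewidth.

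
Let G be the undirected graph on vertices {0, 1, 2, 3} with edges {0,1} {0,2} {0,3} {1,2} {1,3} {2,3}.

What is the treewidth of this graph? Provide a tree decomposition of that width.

Treewidth 3.
One such decomposition:
Bags: B1 = {0, 1, 2, 3}
Tree: (single bag)

A single bag containing all 4 vertices is trivially a valid decomposition of width 3. For the lower bound, the 4 vertices {0, 1, 2, 3} are pairwise adjacent, and any tree decomposition puts a clique entirely inside one bag — forcing width ≥ 3. Combining the bounds, tw(G) = 3.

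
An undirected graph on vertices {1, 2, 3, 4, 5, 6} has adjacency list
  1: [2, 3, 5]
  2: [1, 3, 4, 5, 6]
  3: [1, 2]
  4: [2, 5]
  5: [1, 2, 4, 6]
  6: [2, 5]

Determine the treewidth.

A width-2 tree decomposition is:
Bags: B1 = {1, 2, 3}  B2 = {1, 2, 5}  B3 = {2, 5, 6}  B4 = {2, 4, 5}
Tree: B1–B2, B2–B3, B3–B4
Each bag holds 3 vertices, so the decomposition has width 2, which upper-bounds the treewidth. Conversely, {1, 2, 3} is a clique of size 3, and the vertices of any clique must share a bag in every tree decomposition; so some bag has ≥ 3 vertices and tw(G) ≥ 2. Therefore the treewidth is 2.

2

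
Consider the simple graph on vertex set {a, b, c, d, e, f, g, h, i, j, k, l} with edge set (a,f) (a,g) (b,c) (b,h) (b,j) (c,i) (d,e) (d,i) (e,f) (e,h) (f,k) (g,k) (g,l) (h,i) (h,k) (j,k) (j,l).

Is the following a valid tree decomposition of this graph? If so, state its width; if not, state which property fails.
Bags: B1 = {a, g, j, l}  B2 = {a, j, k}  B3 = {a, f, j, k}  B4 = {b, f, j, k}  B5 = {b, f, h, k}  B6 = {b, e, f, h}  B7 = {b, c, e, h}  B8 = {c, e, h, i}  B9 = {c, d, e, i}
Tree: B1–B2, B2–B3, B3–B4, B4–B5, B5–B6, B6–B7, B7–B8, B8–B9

No — edge (g,k) lies in no bag.

A tree decomposition must satisfy three properties: every vertex lies in some bag; for every edge, both endpoints lie together in some bag; and for every vertex, the bags containing it form a connected subtree. Here edge (g,k) lies in no bag, so the decomposition is invalid.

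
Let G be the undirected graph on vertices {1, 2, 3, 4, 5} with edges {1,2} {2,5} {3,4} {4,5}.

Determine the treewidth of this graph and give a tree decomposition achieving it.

Every bag has size at most 2, so the width is 2 − 1 = 1 and tw(G) ≤ 1. G has an edge, so its treewidth is at least 1. Therefore the treewidth is 1.

Treewidth 1.
One optimal decomposition is:
Bags: B1 = {4, 5}  B2 = {2, 5}  B3 = {3, 4}  B4 = {1, 2}
Tree: B1–B2, B1–B3, B2–B4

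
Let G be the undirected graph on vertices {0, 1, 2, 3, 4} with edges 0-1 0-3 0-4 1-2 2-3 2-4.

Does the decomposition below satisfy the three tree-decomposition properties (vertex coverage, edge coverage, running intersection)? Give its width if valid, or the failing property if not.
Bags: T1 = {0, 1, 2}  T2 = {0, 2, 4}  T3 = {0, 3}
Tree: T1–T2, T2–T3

No — edge (2,3) lies in no bag.

A tree decomposition must satisfy three properties: every vertex lies in some bag; for every edge, both endpoints lie together in some bag; and for every vertex, the bags containing it form a connected subtree. Here edge (2,3) lies in no bag, so the decomposition is invalid.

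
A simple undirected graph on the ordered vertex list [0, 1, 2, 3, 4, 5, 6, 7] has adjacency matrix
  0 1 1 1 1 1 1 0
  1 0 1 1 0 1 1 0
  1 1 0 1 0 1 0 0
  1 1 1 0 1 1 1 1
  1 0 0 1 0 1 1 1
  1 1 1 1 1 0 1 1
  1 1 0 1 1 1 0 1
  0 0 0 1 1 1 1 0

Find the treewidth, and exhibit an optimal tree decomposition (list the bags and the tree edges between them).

Treewidth 4.
One optimal decomposition is:
Bags: B1 = {0, 1, 2, 3, 5}  B2 = {0, 1, 3, 5, 6}  B3 = {0, 3, 4, 5, 6}  B4 = {3, 4, 5, 6, 7}
Tree: B1–B2, B2–B3, B3–B4

Every bag has size at most 5, so the width is 5 − 1 = 4 and tw(G) ≤ 4. Conversely, {0, 1, 2, 3, 5} is a clique of size 5, and the vertices of any clique must share a bag in every tree decomposition; so some bag has ≥ 5 vertices and tw(G) ≥ 4. Hence tw(G) = 4 exactly.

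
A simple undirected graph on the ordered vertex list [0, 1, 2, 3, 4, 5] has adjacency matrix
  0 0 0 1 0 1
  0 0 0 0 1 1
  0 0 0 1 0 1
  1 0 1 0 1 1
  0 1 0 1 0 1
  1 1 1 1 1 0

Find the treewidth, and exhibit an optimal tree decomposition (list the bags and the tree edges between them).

Each bag holds 3 vertices, so the decomposition has width 2, which upper-bounds the treewidth. Conversely, {1, 4, 5} is a clique of size 3, and the vertices of any clique must share a bag in every tree decomposition; so some bag has ≥ 3 vertices and tw(G) ≥ 2. Combining the bounds, tw(G) = 2.

Treewidth 2.
Bags: B1 = {0, 3, 5}  B2 = {2, 3, 5}  B3 = {3, 4, 5}  B4 = {1, 4, 5}
Tree: B1–B2, B2–B3, B3–B4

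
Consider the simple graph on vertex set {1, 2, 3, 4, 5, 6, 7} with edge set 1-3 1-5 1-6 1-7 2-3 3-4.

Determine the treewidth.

1

A width-1 tree decomposition is:
Bags: B1 = {1, 7}  B2 = {1, 3}  B3 = {1, 6}  B4 = {3, 4}  B5 = {2, 3}  B6 = {1, 5}
Tree: B1–B2, B1–B3, B2–B4, B2–B5, B3–B6
The largest bag has 2 vertices, giving width 1; this decomposition certifies tw(G) ≤ 1. G has an edge, so its treewidth is at least 1. Combining the bounds, tw(G) = 1.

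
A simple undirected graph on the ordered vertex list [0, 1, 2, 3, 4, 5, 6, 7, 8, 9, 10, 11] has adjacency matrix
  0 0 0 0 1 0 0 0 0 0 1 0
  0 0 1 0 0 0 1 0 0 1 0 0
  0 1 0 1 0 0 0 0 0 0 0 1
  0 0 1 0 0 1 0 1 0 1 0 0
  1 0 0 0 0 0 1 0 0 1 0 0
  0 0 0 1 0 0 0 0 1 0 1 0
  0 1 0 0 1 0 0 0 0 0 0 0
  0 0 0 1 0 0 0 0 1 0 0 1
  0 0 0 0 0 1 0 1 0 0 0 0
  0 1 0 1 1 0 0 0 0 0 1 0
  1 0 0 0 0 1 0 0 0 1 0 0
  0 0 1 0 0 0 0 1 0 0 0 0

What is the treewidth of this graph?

A width-3 tree decomposition is:
Bags: B1 = {2, 7, 8, 11}  B2 = {2, 3, 7, 8}  B3 = {2, 3, 5, 8}  B4 = {1, 2, 3, 5}  B5 = {1, 3, 5, 9}  B6 = {1, 5, 9, 10}  B7 = {1, 6, 9, 10}  B8 = {4, 6, 9, 10}  B9 = {0, 4, 6, 10}
Tree: B1–B2, B2–B3, B3–B4, B4–B5, B5–B6, B6–B7, B7–B8, B8–B9
Every bag has size at most 4, so the width is 4 − 1 = 3 and tw(G) ≤ 3. For the lower bound: the 4 vertex sets {7,8,11}, {2}, {3}, {1,5,9,10} are disjoint, each induces a connected subgraph, and every pair is joined by at least one edge of G. Contracting each set to a single vertex therefore yields K_{4} as a minor, and since treewidth is minor-monotone, tw(G) ≥ tw(K_{4}) = 3. Combining the bounds, tw(G) = 3.

3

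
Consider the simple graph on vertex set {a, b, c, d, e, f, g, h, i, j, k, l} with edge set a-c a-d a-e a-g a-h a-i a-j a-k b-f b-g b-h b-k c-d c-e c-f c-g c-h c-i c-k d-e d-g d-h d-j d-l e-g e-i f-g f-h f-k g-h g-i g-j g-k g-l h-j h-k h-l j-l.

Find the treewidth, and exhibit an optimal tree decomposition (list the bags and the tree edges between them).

Each bag holds 5 vertices, so the decomposition has width 4, which upper-bounds the treewidth. Conversely, {a, c, d, e, g} is a clique of size 5, and the vertices of any clique must share a bag in every tree decomposition; so some bag has ≥ 5 vertices and tw(G) ≥ 4. The upper and lower bounds meet at 4, so that is the treewidth.

Treewidth 4.
One optimal decomposition is:
Bags: B1 = {a, c, d, g, h}  B2 = {a, c, g, h, k}  B3 = {c, f, g, h, k}  B4 = {a, c, d, e, g}  B5 = {a, d, g, h, j}  B6 = {b, f, g, h, k}  B7 = {d, g, h, j, l}  B8 = {a, c, e, g, i}
Tree: B1–B2, B2–B3, B1–B4, B1–B5, B3–B6, B5–B7, B4–B8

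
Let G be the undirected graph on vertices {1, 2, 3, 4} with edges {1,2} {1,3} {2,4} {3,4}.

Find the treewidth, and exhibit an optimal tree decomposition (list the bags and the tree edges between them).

Treewidth 2.
Bags: B1 = {1, 2, 3}  B2 = {2, 3, 4}
Tree: B1–B2

Every bag has size at most 3, so the width is 3 − 1 = 2 and tw(G) ≤ 2. Since 2–1–3–4–2 is a cycle in G, G is not acyclic. Forests are exactly the graphs of treewidth ≤ 1, so tw(G) ≥ 2. Therefore the treewidth is 2.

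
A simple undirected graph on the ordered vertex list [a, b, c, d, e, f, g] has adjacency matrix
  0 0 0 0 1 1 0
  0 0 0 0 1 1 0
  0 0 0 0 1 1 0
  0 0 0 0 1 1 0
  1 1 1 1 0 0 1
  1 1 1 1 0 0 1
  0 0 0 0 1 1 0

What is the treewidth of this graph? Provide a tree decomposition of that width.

Treewidth 2.
One optimal decomposition is:
Bags: B1 = {d, e, f}  B2 = {c, e, f}  B3 = {b, e, f}  B4 = {e, f, g}  B5 = {a, e, f}
Tree: B1–B2, B2–B3, B3–B4, B4–B5

Every bag has size at most 3, so the width is 3 − 1 = 2 and tw(G) ≤ 2. Since f–d–e–c–f is a cycle in G, G is not acyclic. Forests are exactly the graphs of treewidth ≤ 1, so tw(G) ≥ 2. Therefore the treewidth is 2.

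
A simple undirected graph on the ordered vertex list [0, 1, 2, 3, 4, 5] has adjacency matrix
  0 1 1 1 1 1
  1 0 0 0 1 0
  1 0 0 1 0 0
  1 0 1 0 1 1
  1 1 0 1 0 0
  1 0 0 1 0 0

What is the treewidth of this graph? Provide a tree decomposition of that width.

Treewidth 2.
Bags: B1 = {0, 3, 4}  B2 = {0, 1, 4}  B3 = {0, 2, 3}  B4 = {0, 3, 5}
Tree: B1–B2, B1–B3, B3–B4

Every bag has size at most 3, so the width is 3 − 1 = 2 and tw(G) ≤ 2. On the other hand G contains the 3-clique {0, 1, 4}. A clique must lie in a single bag of any decomposition, so no decomposition can have width below 2. Hence tw(G) = 2 exactly.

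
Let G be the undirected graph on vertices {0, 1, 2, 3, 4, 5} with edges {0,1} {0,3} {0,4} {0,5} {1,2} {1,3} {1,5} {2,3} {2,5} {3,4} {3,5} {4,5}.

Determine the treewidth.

A width-3 tree decomposition is:
Bags: B1 = {0, 3, 4, 5}  B2 = {0, 1, 3, 5}  B3 = {1, 2, 3, 5}
Tree: B1–B2, B2–B3
The largest bag has 4 vertices, giving width 3; this decomposition certifies tw(G) ≤ 3. For the lower bound, the 4 vertices {0, 1, 3, 5} are pairwise adjacent, and any tree decomposition puts a clique entirely inside one bag — forcing width ≥ 3. Hence tw(G) = 3 exactly.

3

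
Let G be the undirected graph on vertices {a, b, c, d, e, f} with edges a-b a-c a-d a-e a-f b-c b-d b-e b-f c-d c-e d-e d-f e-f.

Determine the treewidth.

A width-4 tree decomposition is:
Bags: B1 = {a, b, c, d, e}  B2 = {a, b, d, e, f}
Tree: B1–B2
Every bag has size at most 5, so the width is 5 − 1 = 4 and tw(G) ≤ 4. Conversely, {a, b, c, d, e} is a clique of size 5, and the vertices of any clique must share a bag in every tree decomposition; so some bag has ≥ 5 vertices and tw(G) ≥ 4. Hence tw(G) = 4 exactly.

4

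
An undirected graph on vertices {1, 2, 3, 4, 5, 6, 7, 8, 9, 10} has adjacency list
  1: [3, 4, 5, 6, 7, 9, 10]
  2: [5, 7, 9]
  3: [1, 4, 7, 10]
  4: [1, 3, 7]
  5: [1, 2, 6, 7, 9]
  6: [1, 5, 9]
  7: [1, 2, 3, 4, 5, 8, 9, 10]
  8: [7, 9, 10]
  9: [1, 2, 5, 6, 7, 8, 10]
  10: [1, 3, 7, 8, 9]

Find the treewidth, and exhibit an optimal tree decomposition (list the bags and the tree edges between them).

Every bag has size at most 4, so the width is 4 − 1 = 3 and tw(G) ≤ 3. Conversely, {1, 5, 6, 9} is a clique of size 4, and the vertices of any clique must share a bag in every tree decomposition; so some bag has ≥ 4 vertices and tw(G) ≥ 3. Combining the bounds, tw(G) = 3.

Treewidth 3.
One optimal decomposition is:
Bags: B1 = {1, 7, 9, 10}  B2 = {1, 5, 7, 9}  B3 = {1, 3, 7, 10}  B4 = {1, 5, 6, 9}  B5 = {1, 3, 4, 7}  B6 = {7, 8, 9, 10}  B7 = {2, 5, 7, 9}
Tree: B1–B2, B1–B3, B2–B4, B3–B5, B1–B6, B2–B7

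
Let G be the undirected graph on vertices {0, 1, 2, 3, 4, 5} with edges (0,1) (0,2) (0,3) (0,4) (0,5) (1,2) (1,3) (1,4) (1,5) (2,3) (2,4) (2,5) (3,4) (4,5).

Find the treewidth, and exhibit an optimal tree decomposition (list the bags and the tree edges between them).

Treewidth 4.
Bags: B1 = {0, 1, 2, 3, 4}  B2 = {0, 1, 2, 4, 5}
Tree: B1–B2

Every bag has size at most 5, so the width is 5 − 1 = 4 and tw(G) ≤ 4. Conversely, {0, 1, 2, 3, 4} is a clique of size 5, and the vertices of any clique must share a bag in every tree decomposition; so some bag has ≥ 5 vertices and tw(G) ≥ 4. Hence tw(G) = 4 exactly.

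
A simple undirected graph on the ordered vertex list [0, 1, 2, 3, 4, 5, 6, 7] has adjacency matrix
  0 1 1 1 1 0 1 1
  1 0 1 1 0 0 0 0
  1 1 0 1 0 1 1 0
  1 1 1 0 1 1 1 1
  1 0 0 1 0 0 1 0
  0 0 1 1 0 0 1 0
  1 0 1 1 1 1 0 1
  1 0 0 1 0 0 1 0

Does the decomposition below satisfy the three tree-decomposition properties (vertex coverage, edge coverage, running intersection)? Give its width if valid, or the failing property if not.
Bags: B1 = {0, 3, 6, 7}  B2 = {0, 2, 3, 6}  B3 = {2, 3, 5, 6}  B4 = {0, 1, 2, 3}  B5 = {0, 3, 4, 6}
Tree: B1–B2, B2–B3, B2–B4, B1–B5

Vertex coverage: the bags together contain {0, 1, 2, 3, 4, 5, 6, 7}, the full vertex set. Edge coverage: each edge of G has both endpoints in at least one bag. Running intersection: for every vertex, the bags containing it form a connected subtree. All three properties hold, so this is a valid tree decomposition of width max|bag| − 1 = 3, and hence tw(G) ≤ 3.

Yes; width 3.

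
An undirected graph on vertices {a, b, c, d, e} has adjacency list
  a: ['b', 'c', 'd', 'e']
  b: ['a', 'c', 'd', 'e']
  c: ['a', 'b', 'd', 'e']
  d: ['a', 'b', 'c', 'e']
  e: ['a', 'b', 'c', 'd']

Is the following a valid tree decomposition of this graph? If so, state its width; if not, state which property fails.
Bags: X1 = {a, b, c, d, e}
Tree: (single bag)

Yes; width 4.

Checking the three conditions: (i) the bags cover all of {a, b, c, d, e}; (ii) for each edge, some bag contains both endpoints; (iii) the bags containing any fixed vertex form a subtree. All hold, so the decomposition is valid with width 5 − 1 = 4.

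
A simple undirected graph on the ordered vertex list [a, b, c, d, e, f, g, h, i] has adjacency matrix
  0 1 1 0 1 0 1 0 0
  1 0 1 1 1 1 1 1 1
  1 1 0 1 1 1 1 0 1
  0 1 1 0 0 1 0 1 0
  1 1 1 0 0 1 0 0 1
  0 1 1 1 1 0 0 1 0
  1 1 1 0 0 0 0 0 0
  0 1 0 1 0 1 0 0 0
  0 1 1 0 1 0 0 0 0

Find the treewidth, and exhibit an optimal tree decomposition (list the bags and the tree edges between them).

Each bag holds 4 vertices, so the decomposition has width 3, which upper-bounds the treewidth. For the lower bound, the 4 vertices {b, d, f, h} are pairwise adjacent, and any tree decomposition puts a clique entirely inside one bag — forcing width ≥ 3. Therefore the treewidth is 3.

Treewidth 3.
One such decomposition:
Bags: B1 = {a, b, c, e}  B2 = {b, c, e, f}  B3 = {b, c, e, i}  B4 = {b, c, d, f}  B5 = {b, d, f, h}  B6 = {a, b, c, g}
Tree: B1–B2, B1–B3, B2–B4, B4–B5, B1–B6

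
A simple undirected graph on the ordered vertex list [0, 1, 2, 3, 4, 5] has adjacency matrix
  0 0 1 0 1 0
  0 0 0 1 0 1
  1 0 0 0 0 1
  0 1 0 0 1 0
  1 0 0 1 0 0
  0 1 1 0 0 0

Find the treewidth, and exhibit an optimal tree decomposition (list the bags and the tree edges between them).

Treewidth 2.
One such decomposition:
Bags: B1 = {0, 3, 4}  B2 = {0, 1, 3}  B3 = {0, 1, 5}  B4 = {0, 2, 5}
Tree: B1–B2, B2–B3, B3–B4

The largest bag has 3 vertices, giving width 2; this decomposition certifies tw(G) ≤ 2. The edges 0–4–3–1–5–2–0 form a cycle, so G is not a tree and its treewidth is at least 2. The upper and lower bounds meet at 2, so that is the treewidth.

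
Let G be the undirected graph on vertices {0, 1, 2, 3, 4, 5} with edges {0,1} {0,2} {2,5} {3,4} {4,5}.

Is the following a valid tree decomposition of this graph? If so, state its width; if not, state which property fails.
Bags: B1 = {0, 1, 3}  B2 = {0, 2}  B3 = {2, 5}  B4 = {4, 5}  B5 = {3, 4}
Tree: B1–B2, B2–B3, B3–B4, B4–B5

No — bags containing vertex 3 are not connected in the tree.

A tree decomposition must satisfy three properties: every vertex lies in some bag; for every edge, both endpoints lie together in some bag; and for every vertex, the bags containing it form a connected subtree. Here bags containing vertex 3 are not connected in the tree, so the decomposition is invalid.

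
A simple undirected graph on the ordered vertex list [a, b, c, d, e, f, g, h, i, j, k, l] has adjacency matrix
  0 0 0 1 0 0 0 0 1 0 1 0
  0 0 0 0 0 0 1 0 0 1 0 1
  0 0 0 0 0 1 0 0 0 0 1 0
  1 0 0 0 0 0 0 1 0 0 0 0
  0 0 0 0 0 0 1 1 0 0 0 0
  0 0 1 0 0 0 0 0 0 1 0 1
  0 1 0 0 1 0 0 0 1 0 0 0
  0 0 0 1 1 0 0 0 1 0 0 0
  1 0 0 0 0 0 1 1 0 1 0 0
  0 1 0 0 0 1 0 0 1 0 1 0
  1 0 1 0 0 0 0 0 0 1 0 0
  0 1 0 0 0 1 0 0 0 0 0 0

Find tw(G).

A width-3 tree decomposition is:
Bags: B1 = {c, f, k, l}  B2 = {f, j, k, l}  B3 = {b, j, k, l}  B4 = {a, b, j, k}  B5 = {a, b, i, j}  B6 = {a, b, g, i}  B7 = {a, d, g, i}  B8 = {d, g, h, i}  B9 = {d, e, g, h}
Tree: B1–B2, B2–B3, B3–B4, B4–B5, B5–B6, B6–B7, B7–B8, B8–B9
Each bag holds 4 vertices, so the decomposition has width 3, which upper-bounds the treewidth. For the lower bound: the 4 vertex sets {c,f,l}, {k}, {j}, {a,b,g,i} are disjoint, each induces a connected subgraph, and every pair is joined by at least one edge of G. Contracting each set to a single vertex therefore yields K_{4} as a minor, and since treewidth is minor-monotone, tw(G) ≥ tw(K_{4}) = 3. Combining the bounds, tw(G) = 3.

3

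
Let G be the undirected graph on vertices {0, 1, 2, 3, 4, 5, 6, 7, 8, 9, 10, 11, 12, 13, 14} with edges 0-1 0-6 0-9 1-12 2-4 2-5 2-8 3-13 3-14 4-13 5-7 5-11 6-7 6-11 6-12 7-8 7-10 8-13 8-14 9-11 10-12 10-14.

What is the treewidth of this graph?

A width-3 tree decomposition is:
Bags: B1 = {0, 1, 9, 11}  B2 = {0, 1, 6, 11}  B3 = {1, 6, 11, 12}  B4 = {5, 6, 11, 12}  B5 = {5, 6, 7, 12}  B6 = {5, 7, 10, 12}  B7 = {2, 5, 7, 10}  B8 = {2, 7, 8, 10}  B9 = {2, 8, 10, 14}  B10 = {2, 4, 8, 14}  B11 = {4, 8, 13, 14}  B12 = {3, 4, 13, 14}
Tree: B1–B2, B2–B3, B3–B4, B4–B5, B5–B6, B6–B7, B7–B8, B8–B9, B9–B10, B10–B11, B11–B12
Each bag holds 4 vertices, so the decomposition has width 3, which upper-bounds the treewidth. For the lower bound: the 4 vertex sets {0,1,9}, {11}, {6}, {5,7,10,12} are disjoint, each induces a connected subgraph, and every pair is joined by at least one edge of G. Contracting each set to a single vertex therefore yields K_{4} as a minor, and since treewidth is minor-monotone, tw(G) ≥ tw(K_{4}) = 3. Combining the bounds, tw(G) = 3.

3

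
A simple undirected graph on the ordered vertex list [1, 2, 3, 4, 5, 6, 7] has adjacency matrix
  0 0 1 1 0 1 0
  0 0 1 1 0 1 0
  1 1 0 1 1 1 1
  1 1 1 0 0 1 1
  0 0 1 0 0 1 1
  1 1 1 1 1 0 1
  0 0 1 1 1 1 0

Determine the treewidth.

3

A width-3 tree decomposition is:
Bags: B1 = {2, 3, 4, 6}  B2 = {1, 3, 4, 6}  B3 = {3, 4, 6, 7}  B4 = {3, 5, 6, 7}
Tree: B1–B2, B2–B3, B3–B4
Every bag has size at most 4, so the width is 4 − 1 = 3 and tw(G) ≤ 3. Conversely, {1, 3, 4, 6} is a clique of size 4, and the vertices of any clique must share a bag in every tree decomposition; so some bag has ≥ 4 vertices and tw(G) ≥ 3. The upper and lower bounds meet at 3, so that is the treewidth.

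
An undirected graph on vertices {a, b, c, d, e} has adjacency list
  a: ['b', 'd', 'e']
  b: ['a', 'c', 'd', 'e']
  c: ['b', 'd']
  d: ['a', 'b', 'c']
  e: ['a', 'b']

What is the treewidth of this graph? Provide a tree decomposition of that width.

The largest bag has 3 vertices, giving width 2; this decomposition certifies tw(G) ≤ 2. For the lower bound, the 3 vertices {b, c, d} are pairwise adjacent, and any tree decomposition puts a clique entirely inside one bag — forcing width ≥ 2. Therefore the treewidth is 2.

Treewidth 2.
One optimal decomposition is:
Bags: B1 = {a, b, d}  B2 = {a, b, e}  B3 = {b, c, d}
Tree: B1–B2, B1–B3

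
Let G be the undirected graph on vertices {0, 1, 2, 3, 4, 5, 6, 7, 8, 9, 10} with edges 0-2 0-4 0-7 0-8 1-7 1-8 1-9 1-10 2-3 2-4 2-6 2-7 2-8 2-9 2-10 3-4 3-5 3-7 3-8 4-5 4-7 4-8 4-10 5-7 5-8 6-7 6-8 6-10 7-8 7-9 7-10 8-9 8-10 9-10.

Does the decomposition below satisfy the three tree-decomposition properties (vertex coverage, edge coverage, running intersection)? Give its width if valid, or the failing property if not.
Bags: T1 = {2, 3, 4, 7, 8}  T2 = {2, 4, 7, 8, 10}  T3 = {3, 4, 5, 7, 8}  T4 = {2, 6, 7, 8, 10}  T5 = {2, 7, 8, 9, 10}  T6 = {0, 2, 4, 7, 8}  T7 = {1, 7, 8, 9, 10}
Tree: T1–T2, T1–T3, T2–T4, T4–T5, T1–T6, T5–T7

Checking the three conditions: (i) the bags cover all of {0, 1, 2, 3, 4, 5, 6, 7, 8, 9, 10}; (ii) for each edge, some bag contains both endpoints; (iii) the bags containing any fixed vertex form a subtree. All hold, so the decomposition is valid with width 5 − 1 = 4.

Yes; width 4.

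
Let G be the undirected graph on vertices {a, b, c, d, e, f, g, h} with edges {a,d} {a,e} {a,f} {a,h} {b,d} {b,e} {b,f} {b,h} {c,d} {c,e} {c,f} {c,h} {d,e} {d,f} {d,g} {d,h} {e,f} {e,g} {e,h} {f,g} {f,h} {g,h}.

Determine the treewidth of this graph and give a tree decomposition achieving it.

Every bag has size at most 5, so the width is 5 − 1 = 4 and tw(G) ≤ 4. On the other hand G contains the 5-clique {d, e, f, g, h}. A clique must lie in a single bag of any decomposition, so no decomposition can have width below 4. Combining the bounds, tw(G) = 4.

Treewidth 4.
Bags: B1 = {d, e, f, g, h}  B2 = {b, d, e, f, h}  B3 = {c, d, e, f, h}  B4 = {a, d, e, f, h}
Tree: B1–B2, B2–B3, B3–B4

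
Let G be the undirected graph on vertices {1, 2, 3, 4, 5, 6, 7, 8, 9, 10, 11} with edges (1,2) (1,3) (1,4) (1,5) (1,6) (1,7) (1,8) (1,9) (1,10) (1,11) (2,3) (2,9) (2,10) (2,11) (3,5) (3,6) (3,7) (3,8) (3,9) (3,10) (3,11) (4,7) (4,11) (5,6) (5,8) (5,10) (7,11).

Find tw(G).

3

A width-3 tree decomposition is:
Bags: B1 = {1, 2, 3, 11}  B2 = {1, 2, 3, 10}  B3 = {1, 3, 5, 10}  B4 = {1, 3, 5, 6}  B5 = {1, 3, 7, 11}  B6 = {1, 2, 3, 9}  B7 = {1, 4, 7, 11}  B8 = {1, 3, 5, 8}
Tree: B1–B2, B2–B3, B3–B4, B1–B5, B1–B6, B5–B7, B4–B8
Each bag holds 4 vertices, so the decomposition has width 3, which upper-bounds the treewidth. On the other hand G contains the 4-clique {1, 2, 3, 9}. A clique must lie in a single bag of any decomposition, so no decomposition can have width below 3. The upper and lower bounds meet at 3, so that is the treewidth.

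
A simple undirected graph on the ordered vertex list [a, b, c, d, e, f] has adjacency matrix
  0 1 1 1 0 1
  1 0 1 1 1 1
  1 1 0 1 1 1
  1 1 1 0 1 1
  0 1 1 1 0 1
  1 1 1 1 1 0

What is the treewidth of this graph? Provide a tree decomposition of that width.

Treewidth 4.
One such decomposition:
Bags: B1 = {a, b, c, d, f}  B2 = {b, c, d, e, f}
Tree: B1–B2

Each bag holds 5 vertices, so the decomposition has width 4, which upper-bounds the treewidth. Conversely, {b, c, d, e, f} is a clique of size 5, and the vertices of any clique must share a bag in every tree decomposition; so some bag has ≥ 5 vertices and tw(G) ≥ 4. The upper and lower bounds meet at 4, so that is the treewidth.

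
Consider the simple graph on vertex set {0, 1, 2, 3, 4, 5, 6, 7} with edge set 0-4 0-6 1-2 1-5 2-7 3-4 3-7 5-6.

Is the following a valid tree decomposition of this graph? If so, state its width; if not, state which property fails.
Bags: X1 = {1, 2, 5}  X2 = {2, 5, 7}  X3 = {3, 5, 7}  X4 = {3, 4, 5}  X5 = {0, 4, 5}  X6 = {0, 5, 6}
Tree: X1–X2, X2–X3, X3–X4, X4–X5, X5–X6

Checking the three conditions: (i) the bags cover all of {0, 1, 2, 3, 4, 5, 6, 7}; (ii) for each edge, some bag contains both endpoints; (iii) the bags containing any fixed vertex form a subtree. All hold, so the decomposition is valid with width 3 − 1 = 2.

Yes; width 2.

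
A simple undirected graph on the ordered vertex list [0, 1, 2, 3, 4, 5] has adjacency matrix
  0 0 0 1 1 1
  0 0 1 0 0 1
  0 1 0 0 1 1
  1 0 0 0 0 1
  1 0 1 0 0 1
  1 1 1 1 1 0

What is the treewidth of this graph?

2

A width-2 tree decomposition is:
Bags: B1 = {0, 4, 5}  B2 = {2, 4, 5}  B3 = {1, 2, 5}  B4 = {0, 3, 5}
Tree: B1–B2, B2–B3, B1–B4
The largest bag has 3 vertices, giving width 2; this decomposition certifies tw(G) ≤ 2. Conversely, {0, 3, 5} is a clique of size 3, and the vertices of any clique must share a bag in every tree decomposition; so some bag has ≥ 3 vertices and tw(G) ≥ 2. Combining the bounds, tw(G) = 2.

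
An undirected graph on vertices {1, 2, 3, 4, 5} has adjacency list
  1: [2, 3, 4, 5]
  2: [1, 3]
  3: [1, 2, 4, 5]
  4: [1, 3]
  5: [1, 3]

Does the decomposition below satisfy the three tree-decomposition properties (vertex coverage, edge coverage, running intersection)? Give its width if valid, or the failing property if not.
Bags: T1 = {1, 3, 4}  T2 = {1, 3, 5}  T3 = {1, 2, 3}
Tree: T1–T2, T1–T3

Every vertex of G appears in some bag (union = {1, 2, 3, 4, 5}); every edge is covered by a bag; and for each vertex v the set of bags containing v is connected in the bag tree. The decomposition is therefore valid. The largest bag has 3 vertices, so the width is 2.

Yes; width 2.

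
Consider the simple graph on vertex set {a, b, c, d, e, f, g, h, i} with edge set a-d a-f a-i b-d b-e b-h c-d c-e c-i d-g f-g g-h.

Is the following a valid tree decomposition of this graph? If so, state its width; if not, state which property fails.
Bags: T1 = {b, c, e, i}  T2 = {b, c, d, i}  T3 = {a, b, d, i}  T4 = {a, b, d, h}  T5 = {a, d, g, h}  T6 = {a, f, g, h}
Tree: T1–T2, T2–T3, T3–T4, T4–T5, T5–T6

Vertex coverage: the bags together contain {a, b, c, d, e, f, g, h, i}, the full vertex set. Edge coverage: each edge of G has both endpoints in at least one bag. Running intersection: for every vertex, the bags containing it form a connected subtree. All three properties hold, so this is a valid tree decomposition of width max|bag| − 1 = 3, and hence tw(G) ≤ 3.

Yes; width 3.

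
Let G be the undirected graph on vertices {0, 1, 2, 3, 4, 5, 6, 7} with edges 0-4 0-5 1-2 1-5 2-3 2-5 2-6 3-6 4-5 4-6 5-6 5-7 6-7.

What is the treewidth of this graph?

2

A width-2 tree decomposition is:
Bags: B1 = {1, 2, 5}  B2 = {2, 5, 6}  B3 = {5, 6, 7}  B4 = {4, 5, 6}  B5 = {2, 3, 6}  B6 = {0, 4, 5}
Tree: B1–B2, B2–B3, B3–B4, B2–B5, B4–B6
Every bag has size at most 3, so the width is 3 − 1 = 2 and tw(G) ≤ 2. Conversely, {2, 3, 6} is a clique of size 3, and the vertices of any clique must share a bag in every tree decomposition; so some bag has ≥ 3 vertices and tw(G) ≥ 2. Therefore the treewidth is 2.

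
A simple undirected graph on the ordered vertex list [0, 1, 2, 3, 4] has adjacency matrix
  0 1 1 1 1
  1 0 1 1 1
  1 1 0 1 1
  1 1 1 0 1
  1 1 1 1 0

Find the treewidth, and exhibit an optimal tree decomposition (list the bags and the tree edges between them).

Treewidth 4.
One such decomposition:
Bags: B1 = {0, 1, 2, 3, 4}
Tree: (single bag)

A single bag containing all 5 vertices is trivially a valid decomposition of width 4. On the other hand G contains the 5-clique {0, 1, 2, 3, 4}. A clique must lie in a single bag of any decomposition, so no decomposition can have width below 4. The upper and lower bounds meet at 4, so that is the treewidth.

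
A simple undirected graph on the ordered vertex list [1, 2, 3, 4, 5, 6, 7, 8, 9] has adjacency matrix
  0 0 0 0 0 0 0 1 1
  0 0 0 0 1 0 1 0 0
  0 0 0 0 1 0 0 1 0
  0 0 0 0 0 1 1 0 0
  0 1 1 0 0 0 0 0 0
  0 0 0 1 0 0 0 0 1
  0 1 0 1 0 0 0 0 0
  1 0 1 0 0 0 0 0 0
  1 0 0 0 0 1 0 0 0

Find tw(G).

A width-2 tree decomposition is:
Bags: B1 = {2, 5, 7}  B2 = {3, 5, 7}  B3 = {3, 7, 8}  B4 = {1, 7, 8}  B5 = {1, 7, 9}  B6 = {6, 7, 9}  B7 = {4, 6, 7}
Tree: B1–B2, B2–B3, B3–B4, B4–B5, B5–B6, B6–B7
Each bag holds 3 vertices, so the decomposition has width 2, which upper-bounds the treewidth. For the lower bound, G contains the cycle 7–2–5–3–8–1–9–6–4–7, so G is not a forest; only forests have treewidth ≤ 1, hence tw(G) ≥ 2. The upper and lower bounds meet at 2, so that is the treewidth.

2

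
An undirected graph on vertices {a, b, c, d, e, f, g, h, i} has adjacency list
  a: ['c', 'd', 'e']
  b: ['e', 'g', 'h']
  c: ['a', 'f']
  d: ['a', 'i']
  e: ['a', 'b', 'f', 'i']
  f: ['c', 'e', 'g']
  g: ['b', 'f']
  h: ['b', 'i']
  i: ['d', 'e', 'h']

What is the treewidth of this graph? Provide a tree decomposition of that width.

The largest bag has 4 vertices, giving width 3; this decomposition certifies tw(G) ≤ 3. For the lower bound: the 4 vertex sets {d,h,i}, {b}, {e}, {a,c,f,g} are disjoint, each induces a connected subgraph, and every pair is joined by at least one edge of G. Contracting each set to a single vertex therefore yields K_{4} as a minor, and since treewidth is minor-monotone, tw(G) ≥ tw(K_{4}) = 3. Combining the bounds, tw(G) = 3.

Treewidth 3.
One such decomposition:
Bags: B1 = {b, d, h, i}  B2 = {b, d, e, i}  B3 = {a, b, d, e}  B4 = {a, b, e, g}  B5 = {a, e, f, g}  B6 = {a, c, f, g}
Tree: B1–B2, B2–B3, B3–B4, B4–B5, B5–B6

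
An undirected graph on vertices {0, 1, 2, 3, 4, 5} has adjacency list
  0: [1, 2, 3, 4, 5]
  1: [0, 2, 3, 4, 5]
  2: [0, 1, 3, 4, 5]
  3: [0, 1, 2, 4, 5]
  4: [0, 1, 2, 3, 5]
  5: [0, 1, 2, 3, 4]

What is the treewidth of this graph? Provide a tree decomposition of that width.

A single bag containing all 6 vertices is trivially a valid decomposition of width 5. For the lower bound, the 6 vertices {0, 1, 2, 3, 4, 5} are pairwise adjacent, and any tree decomposition puts a clique entirely inside one bag — forcing width ≥ 5. Therefore the treewidth is 5.

Treewidth 5.
One such decomposition:
Bags: B1 = {0, 1, 2, 3, 4, 5}
Tree: (single bag)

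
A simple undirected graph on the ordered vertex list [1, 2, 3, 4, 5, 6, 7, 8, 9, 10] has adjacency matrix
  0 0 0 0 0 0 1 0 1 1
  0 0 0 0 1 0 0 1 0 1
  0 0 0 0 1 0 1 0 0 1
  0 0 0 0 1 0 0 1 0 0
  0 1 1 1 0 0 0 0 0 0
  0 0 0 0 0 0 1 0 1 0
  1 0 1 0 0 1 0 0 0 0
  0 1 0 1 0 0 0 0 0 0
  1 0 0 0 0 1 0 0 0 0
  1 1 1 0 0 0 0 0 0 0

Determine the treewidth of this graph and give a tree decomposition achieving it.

Treewidth 2.
Bags: B1 = {6, 7, 9}  B2 = {1, 7, 9}  B3 = {1, 3, 7}  B4 = {1, 3, 10}  B5 = {3, 5, 10}  B6 = {2, 5, 10}  B7 = {2, 4, 5}  B8 = {2, 4, 8}
Tree: B1–B2, B2–B3, B3–B4, B4–B5, B5–B6, B6–B7, B7–B8

Every bag has size at most 3, so the width is 3 − 1 = 2 and tw(G) ≤ 2. Since 6–9–1–7–6 is a cycle in G, G is not acyclic. Forests are exactly the graphs of treewidth ≤ 1, so tw(G) ≥ 2. Hence tw(G) = 2 exactly.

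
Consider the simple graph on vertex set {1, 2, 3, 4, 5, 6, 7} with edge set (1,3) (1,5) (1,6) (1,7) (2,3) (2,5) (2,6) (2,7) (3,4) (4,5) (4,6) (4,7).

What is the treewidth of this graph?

3

A width-3 tree decomposition is:
Bags: B1 = {1, 2, 3, 4}  B2 = {1, 2, 4, 7}  B3 = {1, 2, 4, 5}  B4 = {1, 2, 4, 6}
Tree: B1–B2, B2–B3, B3–B4
The largest bag has 4 vertices, giving width 3; this decomposition certifies tw(G) ≤ 3. For the lower bound: the 4 vertex sets {1,3}, {2,7}, {4}, {5} are disjoint, each induces a connected subgraph, and every pair is joined by at least one edge of G. Contracting each set to a single vertex therefore yields K_{4} as a minor, and since treewidth is minor-monotone, tw(G) ≥ tw(K_{4}) = 3. The upper and lower bounds meet at 3, so that is the treewidth.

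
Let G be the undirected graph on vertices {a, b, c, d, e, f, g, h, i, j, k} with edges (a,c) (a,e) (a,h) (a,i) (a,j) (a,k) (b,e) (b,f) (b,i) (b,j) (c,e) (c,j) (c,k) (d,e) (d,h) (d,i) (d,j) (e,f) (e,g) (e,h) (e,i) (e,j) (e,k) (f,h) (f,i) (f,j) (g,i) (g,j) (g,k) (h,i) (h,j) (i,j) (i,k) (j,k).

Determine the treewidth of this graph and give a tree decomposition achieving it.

Every bag has size at most 5, so the width is 5 − 1 = 4 and tw(G) ≤ 4. On the other hand G contains the 5-clique {a, c, e, j, k}. A clique must lie in a single bag of any decomposition, so no decomposition can have width below 4. Therefore the treewidth is 4.

Treewidth 4.
One optimal decomposition is:
Bags: B1 = {a, e, i, j, k}  B2 = {a, e, h, i, j}  B3 = {e, g, i, j, k}  B4 = {d, e, h, i, j}  B5 = {e, f, h, i, j}  B6 = {b, e, f, i, j}  B7 = {a, c, e, j, k}
Tree: B1–B2, B1–B3, B2–B4, B2–B5, B5–B6, B1–B7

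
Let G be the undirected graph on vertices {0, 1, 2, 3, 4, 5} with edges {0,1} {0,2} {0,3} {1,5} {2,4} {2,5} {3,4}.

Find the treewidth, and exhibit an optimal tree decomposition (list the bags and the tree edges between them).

Treewidth 2.
Bags: B1 = {0, 3, 4}  B2 = {0, 2, 4}  B3 = {0, 1, 2}  B4 = {1, 2, 5}
Tree: B1–B2, B2–B3, B3–B4

Each bag holds 3 vertices, so the decomposition has width 2, which upper-bounds the treewidth. For the lower bound, G contains the cycle 3–4–2–0–3, so G is not a forest; only forests have treewidth ≤ 1, hence tw(G) ≥ 2. Hence tw(G) = 2 exactly.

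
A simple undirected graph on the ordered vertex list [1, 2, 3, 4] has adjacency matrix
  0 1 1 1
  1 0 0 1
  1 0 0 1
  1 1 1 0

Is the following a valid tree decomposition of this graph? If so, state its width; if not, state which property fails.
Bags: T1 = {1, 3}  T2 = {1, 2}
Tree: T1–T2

No — vertex 4 appears in no bag.

A tree decomposition must satisfy three properties: every vertex lies in some bag; for every edge, both endpoints lie together in some bag; and for every vertex, the bags containing it form a connected subtree. Here vertex 4 appears in no bag, so the decomposition is invalid.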